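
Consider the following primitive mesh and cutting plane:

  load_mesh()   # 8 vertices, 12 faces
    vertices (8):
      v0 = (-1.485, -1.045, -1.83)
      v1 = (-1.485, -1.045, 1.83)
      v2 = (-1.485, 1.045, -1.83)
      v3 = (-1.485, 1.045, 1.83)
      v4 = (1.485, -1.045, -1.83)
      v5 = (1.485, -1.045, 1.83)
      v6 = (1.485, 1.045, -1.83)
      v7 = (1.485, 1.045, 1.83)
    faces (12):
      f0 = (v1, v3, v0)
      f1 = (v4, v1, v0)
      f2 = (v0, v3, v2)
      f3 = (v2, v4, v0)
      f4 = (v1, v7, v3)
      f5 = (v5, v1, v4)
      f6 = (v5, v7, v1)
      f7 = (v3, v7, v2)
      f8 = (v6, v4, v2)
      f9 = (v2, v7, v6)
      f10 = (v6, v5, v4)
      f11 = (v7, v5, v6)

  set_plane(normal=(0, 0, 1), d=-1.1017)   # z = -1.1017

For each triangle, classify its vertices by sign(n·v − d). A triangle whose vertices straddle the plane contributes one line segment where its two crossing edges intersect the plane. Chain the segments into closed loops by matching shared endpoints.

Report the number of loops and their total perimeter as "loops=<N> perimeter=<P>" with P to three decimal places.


Straddling triangles (8 of 12):
  (v1,v3,v0) [++-] → (-1.485, -0.629113, -1.1017)–(-1.485, -1.045, -1.1017)  len=0.4159
  (v4,v1,v0) [-+-] → (0.894002, -1.045, -1.1017)–(-1.485, -1.045, -1.1017)  len=2.3790
  (v0,v3,v2) [-+-] → (-1.485, -0.629113, -1.1017)–(-1.485, 1.045, -1.1017)  len=1.6741
  (v5,v1,v4) [++-] → (0.894002, -1.045, -1.1017)–(1.485, -1.045, -1.1017)  len=0.5910
  (v3,v7,v2) [++-] → (-0.894002, 1.045, -1.1017)–(-1.485, 1.045, -1.1017)  len=0.5910
  (v2,v7,v6) [-+-] → (-0.894002, 1.045, -1.1017)–(1.485, 1.045, -1.1017)  len=2.3790
  (v6,v5,v4) [-+-] → (1.485, 0.629113, -1.1017)–(1.485, -1.045, -1.1017)  len=1.6741
  (v7,v5,v6) [++-] → (1.485, 0.629113, -1.1017)–(1.485, 1.045, -1.1017)  len=0.4159

Chained into 1 loop(s):
  loop 1: 8 segments, perimeter = 10.1200
Total perimeter = 10.120

loops=1 perimeter=10.120


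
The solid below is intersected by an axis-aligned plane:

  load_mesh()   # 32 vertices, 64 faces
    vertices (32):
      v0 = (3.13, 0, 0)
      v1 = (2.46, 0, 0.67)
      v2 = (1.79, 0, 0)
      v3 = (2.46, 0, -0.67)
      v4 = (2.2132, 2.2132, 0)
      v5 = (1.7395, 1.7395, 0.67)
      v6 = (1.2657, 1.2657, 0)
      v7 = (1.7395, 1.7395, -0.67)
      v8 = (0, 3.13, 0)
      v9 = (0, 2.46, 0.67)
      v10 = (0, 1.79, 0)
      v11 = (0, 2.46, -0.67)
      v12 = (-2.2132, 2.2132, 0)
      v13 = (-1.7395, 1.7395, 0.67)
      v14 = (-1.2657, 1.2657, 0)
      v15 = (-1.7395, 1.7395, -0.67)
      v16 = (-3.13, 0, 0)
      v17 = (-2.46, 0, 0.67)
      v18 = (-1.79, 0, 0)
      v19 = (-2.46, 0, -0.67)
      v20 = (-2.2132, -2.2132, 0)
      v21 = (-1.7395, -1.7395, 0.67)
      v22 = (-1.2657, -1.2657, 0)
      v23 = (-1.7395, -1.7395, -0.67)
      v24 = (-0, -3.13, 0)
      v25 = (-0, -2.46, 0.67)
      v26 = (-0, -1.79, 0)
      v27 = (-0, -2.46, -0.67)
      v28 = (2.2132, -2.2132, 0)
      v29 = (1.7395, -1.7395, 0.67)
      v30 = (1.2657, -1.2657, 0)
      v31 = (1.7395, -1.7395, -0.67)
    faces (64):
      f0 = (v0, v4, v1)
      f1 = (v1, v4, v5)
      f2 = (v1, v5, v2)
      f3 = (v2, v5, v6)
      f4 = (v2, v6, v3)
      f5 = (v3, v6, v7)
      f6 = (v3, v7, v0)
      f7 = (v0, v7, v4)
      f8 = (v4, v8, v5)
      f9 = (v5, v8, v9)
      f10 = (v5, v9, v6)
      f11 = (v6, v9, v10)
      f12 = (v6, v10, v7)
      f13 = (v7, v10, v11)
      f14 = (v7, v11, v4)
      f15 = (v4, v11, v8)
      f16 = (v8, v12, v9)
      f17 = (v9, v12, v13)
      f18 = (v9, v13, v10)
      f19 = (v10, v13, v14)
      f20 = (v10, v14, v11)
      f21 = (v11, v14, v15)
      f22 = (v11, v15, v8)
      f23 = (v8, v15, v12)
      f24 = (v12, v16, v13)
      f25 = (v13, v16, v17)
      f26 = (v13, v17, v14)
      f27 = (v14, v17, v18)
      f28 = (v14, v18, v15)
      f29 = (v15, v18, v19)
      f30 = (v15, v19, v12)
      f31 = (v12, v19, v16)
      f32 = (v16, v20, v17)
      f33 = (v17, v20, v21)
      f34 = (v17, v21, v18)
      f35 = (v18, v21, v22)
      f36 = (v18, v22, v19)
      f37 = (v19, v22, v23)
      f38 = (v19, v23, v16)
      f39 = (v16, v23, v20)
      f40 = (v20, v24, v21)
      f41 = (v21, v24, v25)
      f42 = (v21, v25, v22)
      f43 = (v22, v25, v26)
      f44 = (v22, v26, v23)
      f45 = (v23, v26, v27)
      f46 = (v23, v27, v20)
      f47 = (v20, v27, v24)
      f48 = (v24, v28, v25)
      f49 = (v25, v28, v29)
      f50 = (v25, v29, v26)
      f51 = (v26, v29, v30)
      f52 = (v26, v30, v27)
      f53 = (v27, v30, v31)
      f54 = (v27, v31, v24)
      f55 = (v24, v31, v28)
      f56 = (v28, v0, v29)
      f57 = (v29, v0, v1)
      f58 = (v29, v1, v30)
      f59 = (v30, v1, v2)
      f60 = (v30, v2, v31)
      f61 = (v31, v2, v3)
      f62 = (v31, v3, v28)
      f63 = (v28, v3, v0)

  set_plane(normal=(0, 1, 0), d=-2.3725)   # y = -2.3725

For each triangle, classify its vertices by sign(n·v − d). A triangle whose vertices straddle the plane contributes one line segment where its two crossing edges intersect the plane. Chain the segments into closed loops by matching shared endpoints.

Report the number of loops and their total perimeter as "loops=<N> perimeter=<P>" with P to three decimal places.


Straddling triangles (14 of 64):
  (v20,v24,v21) [+-+] → (-1.82864, -2.3725, 0)–(-0.947624, -2.3725, 0.364995)  len=0.9536
  (v21,v24,v25) [+--] → (-0.947624, -2.3725, 0.364995)–(-0.211251, -2.3725, 0.67)  len=0.7970
  (v21,v25,v22) [+-+] → (-0.211251, -2.3725, 0.67)–(-0.0927311, -2.3725, 0.620913)  len=0.1283
  (v22,v25,v26) [+-+] → (-0.0927311, -2.3725, 0.620913)–(0, -2.3725, 0.5825)  len=0.1004
  (v23,v26,v27) [++-] → (0, -2.3725, -0.5825)–(-0.211251, -2.3725, -0.67)  len=0.2287
  (v23,v27,v20) [+-+] → (-0.211251, -2.3725, -0.67)–(-0.784664, -2.3725, -0.432459)  len=0.6207
  (v20,v27,v24) [+--] → (-0.784664, -2.3725, -0.432459)–(-1.82864, -2.3725, 0)  len=1.1300
  (v24,v28,v25) [-+-] → (1.82864, -2.3725, 0)–(0.784664, -2.3725, 0.432459)  len=1.1300
  (v25,v28,v29) [-++] → (0.784664, -2.3725, 0.432459)–(0.211251, -2.3725, 0.67)  len=0.6207
  (v25,v29,v26) [-++] → (0.211251, -2.3725, 0.67)–(0, -2.3725, 0.5825)  len=0.2287
  (v26,v30,v27) [++-] → (0.0927311, -2.3725, -0.620913)–(0, -2.3725, -0.5825)  len=0.1004
  (v27,v30,v31) [-++] → (0.0927311, -2.3725, -0.620913)–(0.211251, -2.3725, -0.67)  len=0.1283
  (v27,v31,v24) [-+-] → (0.211251, -2.3725, -0.67)–(0.947624, -2.3725, -0.364995)  len=0.7970
  (v24,v31,v28) [-++] → (0.947624, -2.3725, -0.364995)–(1.82864, -2.3725, 0)  len=0.9536

Chained into 1 loop(s):
  loop 1: 14 segments, perimeter = 7.9173
Total perimeter = 7.917

loops=1 perimeter=7.917


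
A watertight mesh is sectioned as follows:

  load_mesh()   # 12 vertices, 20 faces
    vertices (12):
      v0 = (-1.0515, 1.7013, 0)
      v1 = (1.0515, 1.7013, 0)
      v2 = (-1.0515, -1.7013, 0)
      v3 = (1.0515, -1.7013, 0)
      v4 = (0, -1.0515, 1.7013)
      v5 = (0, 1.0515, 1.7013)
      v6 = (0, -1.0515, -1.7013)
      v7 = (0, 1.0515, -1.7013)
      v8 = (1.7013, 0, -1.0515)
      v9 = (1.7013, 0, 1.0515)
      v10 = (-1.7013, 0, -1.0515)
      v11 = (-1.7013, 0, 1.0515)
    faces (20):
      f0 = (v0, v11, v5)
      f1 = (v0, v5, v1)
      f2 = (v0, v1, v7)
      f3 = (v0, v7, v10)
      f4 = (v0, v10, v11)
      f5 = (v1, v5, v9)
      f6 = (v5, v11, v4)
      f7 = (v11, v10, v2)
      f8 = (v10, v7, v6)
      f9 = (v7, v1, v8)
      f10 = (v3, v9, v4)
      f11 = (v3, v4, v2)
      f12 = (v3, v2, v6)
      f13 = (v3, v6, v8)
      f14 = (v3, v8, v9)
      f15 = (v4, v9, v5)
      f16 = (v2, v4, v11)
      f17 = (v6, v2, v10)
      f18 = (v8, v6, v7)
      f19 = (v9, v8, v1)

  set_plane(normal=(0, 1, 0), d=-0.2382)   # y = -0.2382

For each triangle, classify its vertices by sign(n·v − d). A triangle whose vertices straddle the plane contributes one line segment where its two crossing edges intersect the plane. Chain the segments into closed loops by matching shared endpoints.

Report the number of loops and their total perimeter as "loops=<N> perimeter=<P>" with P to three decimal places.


Straddling triangles (10 of 20):
  (v5,v11,v4) [++-] → (-1.3159, -0.2382, 1.1987)–(0, -0.2382, 1.7013)  len=1.4086
  (v11,v10,v2) [++-] → (-1.61032, -0.2382, -0.904279)–(-1.61032, -0.2382, 0.904279)  len=1.8086
  (v10,v7,v6) [++-] → (0, -0.2382, -1.7013)–(-1.3159, -0.2382, -1.1987)  len=1.4086
  (v3,v9,v4) [-+-] → (1.61032, -0.2382, 0.904279)–(1.3159, -0.2382, 1.1987)  len=0.4164
  (v3,v6,v8) [--+] → (1.3159, -0.2382, -1.1987)–(1.61032, -0.2382, -0.904279)  len=0.4164
  (v3,v8,v9) [-++] → (1.61032, -0.2382, -0.904279)–(1.61032, -0.2382, 0.904279)  len=1.8086
  (v4,v9,v5) [-++] → (1.3159, -0.2382, 1.1987)–(0, -0.2382, 1.7013)  len=1.4086
  (v2,v4,v11) [--+] → (-1.3159, -0.2382, 1.1987)–(-1.61032, -0.2382, 0.904279)  len=0.4164
  (v6,v2,v10) [--+] → (-1.61032, -0.2382, -0.904279)–(-1.3159, -0.2382, -1.1987)  len=0.4164
  (v8,v6,v7) [+-+] → (1.3159, -0.2382, -1.1987)–(0, -0.2382, -1.7013)  len=1.4086

Chained into 1 loop(s):
  loop 1: 10 segments, perimeter = 10.9171
Total perimeter = 10.917

loops=1 perimeter=10.917


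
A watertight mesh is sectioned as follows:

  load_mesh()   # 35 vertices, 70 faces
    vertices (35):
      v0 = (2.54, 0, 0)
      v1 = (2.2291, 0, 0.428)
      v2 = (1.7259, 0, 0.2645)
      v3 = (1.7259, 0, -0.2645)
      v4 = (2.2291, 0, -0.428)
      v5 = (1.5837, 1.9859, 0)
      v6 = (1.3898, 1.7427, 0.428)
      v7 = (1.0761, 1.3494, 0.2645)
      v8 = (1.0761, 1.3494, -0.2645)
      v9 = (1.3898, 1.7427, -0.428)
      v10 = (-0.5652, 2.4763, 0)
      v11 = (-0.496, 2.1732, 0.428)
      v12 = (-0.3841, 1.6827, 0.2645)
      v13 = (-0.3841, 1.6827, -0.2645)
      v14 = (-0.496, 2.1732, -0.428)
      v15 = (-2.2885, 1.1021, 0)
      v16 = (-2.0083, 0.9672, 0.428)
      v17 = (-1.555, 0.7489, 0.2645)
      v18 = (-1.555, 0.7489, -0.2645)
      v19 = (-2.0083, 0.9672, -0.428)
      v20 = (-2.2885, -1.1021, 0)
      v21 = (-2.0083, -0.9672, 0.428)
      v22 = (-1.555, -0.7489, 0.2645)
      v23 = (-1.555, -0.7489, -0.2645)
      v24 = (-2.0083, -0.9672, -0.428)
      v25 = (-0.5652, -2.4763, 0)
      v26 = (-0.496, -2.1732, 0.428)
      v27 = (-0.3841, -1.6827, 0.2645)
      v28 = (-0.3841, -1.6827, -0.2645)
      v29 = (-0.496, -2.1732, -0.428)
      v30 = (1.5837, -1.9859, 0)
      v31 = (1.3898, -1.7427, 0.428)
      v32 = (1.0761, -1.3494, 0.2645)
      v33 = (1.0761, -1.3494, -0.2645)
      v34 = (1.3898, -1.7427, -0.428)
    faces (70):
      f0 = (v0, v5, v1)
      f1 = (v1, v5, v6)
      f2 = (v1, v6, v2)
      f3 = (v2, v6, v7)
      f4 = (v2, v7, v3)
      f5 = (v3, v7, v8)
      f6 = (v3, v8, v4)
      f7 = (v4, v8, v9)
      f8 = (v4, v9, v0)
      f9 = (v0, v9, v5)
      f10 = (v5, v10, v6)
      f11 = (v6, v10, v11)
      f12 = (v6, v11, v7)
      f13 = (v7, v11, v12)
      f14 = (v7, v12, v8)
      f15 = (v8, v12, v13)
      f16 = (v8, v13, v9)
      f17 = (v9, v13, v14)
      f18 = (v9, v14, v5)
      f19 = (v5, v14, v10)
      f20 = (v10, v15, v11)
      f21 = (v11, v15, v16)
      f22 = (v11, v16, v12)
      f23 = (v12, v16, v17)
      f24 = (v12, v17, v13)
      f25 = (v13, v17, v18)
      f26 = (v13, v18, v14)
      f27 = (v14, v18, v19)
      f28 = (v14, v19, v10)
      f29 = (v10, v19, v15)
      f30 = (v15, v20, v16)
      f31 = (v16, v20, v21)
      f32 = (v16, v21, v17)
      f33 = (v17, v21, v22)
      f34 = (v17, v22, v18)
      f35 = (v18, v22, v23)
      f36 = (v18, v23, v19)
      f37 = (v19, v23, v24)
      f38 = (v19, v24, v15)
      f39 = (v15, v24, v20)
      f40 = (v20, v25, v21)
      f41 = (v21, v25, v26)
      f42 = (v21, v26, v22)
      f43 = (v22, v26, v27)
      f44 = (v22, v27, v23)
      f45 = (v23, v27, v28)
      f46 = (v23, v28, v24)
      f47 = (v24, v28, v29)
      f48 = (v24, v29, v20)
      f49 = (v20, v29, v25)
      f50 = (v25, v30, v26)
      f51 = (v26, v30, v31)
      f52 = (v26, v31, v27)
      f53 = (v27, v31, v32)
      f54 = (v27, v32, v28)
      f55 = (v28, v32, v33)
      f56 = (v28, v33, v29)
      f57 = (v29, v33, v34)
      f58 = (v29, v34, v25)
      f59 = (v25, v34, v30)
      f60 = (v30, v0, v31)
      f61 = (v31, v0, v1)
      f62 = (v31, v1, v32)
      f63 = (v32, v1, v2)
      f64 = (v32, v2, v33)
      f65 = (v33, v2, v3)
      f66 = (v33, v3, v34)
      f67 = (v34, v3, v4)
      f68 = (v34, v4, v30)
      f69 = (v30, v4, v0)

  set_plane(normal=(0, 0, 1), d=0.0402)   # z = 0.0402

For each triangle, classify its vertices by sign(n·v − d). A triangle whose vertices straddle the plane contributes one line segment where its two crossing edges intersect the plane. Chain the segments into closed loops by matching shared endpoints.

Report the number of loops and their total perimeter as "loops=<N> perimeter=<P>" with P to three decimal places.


loops=2 perimeter=25.736

Straddling triangles (28 of 70):
  (v0,v5,v1) [--+] → (1.64432, 1.79937, 0.0402)–(2.5108, 0, 0.0402)  len=1.9971
  (v1,v5,v6) [+-+] → (1.64432, 1.79937, 0.0402)–(1.56549, 1.96306, 0.0402)  len=0.1817
  (v2,v7,v3) [++-] → (1.35162, 0.777244, 0.0402)–(1.7259, 0, 0.0402)  len=0.8627
  (v3,v7,v8) [-+-] → (1.35162, 0.777244, 0.0402)–(1.0761, 1.3494, 0.0402)  len=0.6350
  (v5,v10,v6) [--+] → (-0.381576, 2.4074, 0.0402)–(1.56549, 1.96306, 0.0402)  len=1.9971
  (v6,v10,v11) [+-+] → (-0.381576, 2.4074, 0.0402)–(-0.5587, 2.44783, 0.0402)  len=0.1817
  (v7,v12,v8) [++-] → (0.235036, 1.54138, 0.0402)–(1.0761, 1.3494, 0.0402)  len=0.8627
  (v8,v12,v13) [-+-] → (0.235036, 1.54138, 0.0402)–(-0.3841, 1.6827, 0.0402)  len=0.6351
  (v10,v15,v11) [--+] → (-2.12014, 1.2027, 0.0402)–(-0.5587, 2.44783, 0.0402)  len=1.9971
  (v11,v15,v16) [+-+] → (-2.12014, 1.2027, 0.0402)–(-2.26218, 1.08943, 0.0402)  len=0.1817
  (v12,v17,v13) [++-] → (-1.05853, 1.14484, 0.0402)–(-0.3841, 1.6827, 0.0402)  len=0.8626
  (v13,v17,v18) [-+-] → (-1.05853, 1.14484, 0.0402)–(-1.555, 0.7489, 0.0402)  len=0.6350
  (v15,v20,v16) [--+] → (-2.26218, -0.907741, 0.0402)–(-2.26218, 1.08943, 0.0402)  len=1.9972
  (v16,v20,v21) [+-+] → (-2.26218, -0.907741, 0.0402)–(-2.26218, -1.08943, 0.0402)  len=0.1817
  (v17,v22,v18) [++-] → (-1.555, -0.113821, 0.0402)–(-1.555, 0.7489, 0.0402)  len=0.8627
  (v18,v22,v23) [-+-] → (-1.555, -0.113821, 0.0402)–(-1.555, -0.7489, 0.0402)  len=0.6351
  (v20,v25,v21) [--+] → (-0.700744, -2.33456, 0.0402)–(-2.26218, -1.08943, 0.0402)  len=1.9971
  (v21,v25,v26) [+-+] → (-0.700744, -2.33456, 0.0402)–(-0.5587, -2.44783, 0.0402)  len=0.1817
  (v22,v27,v23) [++-] → (-0.88057, -1.28676, 0.0402)–(-1.555, -0.7489, 0.0402)  len=0.8626
  (v23,v27,v28) [-+-] → (-0.88057, -1.28676, 0.0402)–(-0.3841, -1.6827, 0.0402)  len=0.6350
  (v25,v30,v26) [--+] → (1.38836, -2.00349, 0.0402)–(-0.5587, -2.44783, 0.0402)  len=1.9971
  (v26,v30,v31) [+-+] → (1.38836, -2.00349, 0.0402)–(1.56549, -1.96306, 0.0402)  len=0.1817
  (v27,v32,v28) [++-] → (0.456964, -1.49072, 0.0402)–(-0.3841, -1.6827, 0.0402)  len=0.8627
  (v28,v32,v33) [-+-] → (0.456964, -1.49072, 0.0402)–(1.0761, -1.3494, 0.0402)  len=0.6351
  (v30,v0,v31) [--+] → (2.43197, -0.163684, 0.0402)–(1.56549, -1.96306, 0.0402)  len=1.9971
  (v31,v0,v1) [+-+] → (2.43197, -0.163684, 0.0402)–(2.5108, 0, 0.0402)  len=0.1817
  (v32,v2,v33) [++-] → (1.45038, -0.572156, 0.0402)–(1.0761, -1.3494, 0.0402)  len=0.8627
  (v33,v2,v3) [-+-] → (1.45038, -0.572156, 0.0402)–(1.7259, 0, 0.0402)  len=0.6350

Chained into 2 loop(s):
  loop 1: 14 segments, perimeter = 15.2517
  loop 2: 14 segments, perimeter = 10.4840
Total perimeter = 25.736


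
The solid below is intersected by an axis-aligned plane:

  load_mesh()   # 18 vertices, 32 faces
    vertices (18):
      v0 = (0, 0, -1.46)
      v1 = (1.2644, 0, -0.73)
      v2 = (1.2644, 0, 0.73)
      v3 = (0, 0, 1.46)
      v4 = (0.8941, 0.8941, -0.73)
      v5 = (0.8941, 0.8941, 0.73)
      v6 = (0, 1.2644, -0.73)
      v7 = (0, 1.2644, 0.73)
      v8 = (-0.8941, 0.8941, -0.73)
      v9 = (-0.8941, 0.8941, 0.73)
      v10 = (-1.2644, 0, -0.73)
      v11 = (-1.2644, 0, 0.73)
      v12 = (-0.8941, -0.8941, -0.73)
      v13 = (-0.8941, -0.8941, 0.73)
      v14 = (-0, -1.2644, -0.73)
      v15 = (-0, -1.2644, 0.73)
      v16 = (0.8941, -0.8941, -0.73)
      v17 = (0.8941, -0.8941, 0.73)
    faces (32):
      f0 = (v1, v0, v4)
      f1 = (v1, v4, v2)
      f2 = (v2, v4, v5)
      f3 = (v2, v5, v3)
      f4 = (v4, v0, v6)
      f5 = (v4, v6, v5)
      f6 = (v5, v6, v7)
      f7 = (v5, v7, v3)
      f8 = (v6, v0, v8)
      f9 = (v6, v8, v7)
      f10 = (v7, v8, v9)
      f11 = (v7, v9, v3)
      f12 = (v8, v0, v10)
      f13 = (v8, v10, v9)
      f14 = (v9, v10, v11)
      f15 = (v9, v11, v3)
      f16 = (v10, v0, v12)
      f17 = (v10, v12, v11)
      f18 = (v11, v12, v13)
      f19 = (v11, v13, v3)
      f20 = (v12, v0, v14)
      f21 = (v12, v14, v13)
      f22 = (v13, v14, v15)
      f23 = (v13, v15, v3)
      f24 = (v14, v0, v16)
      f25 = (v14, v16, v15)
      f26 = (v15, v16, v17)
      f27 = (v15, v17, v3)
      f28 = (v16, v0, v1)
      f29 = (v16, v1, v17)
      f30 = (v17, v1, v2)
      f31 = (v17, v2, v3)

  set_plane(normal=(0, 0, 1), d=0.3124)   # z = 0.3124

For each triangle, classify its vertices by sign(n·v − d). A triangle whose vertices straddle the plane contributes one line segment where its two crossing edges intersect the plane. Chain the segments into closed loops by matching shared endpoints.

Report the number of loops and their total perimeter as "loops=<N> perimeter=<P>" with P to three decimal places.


loops=1 perimeter=7.742

Straddling triangles (16 of 32):
  (v1,v4,v2) [--+] → (1.15848, 0.255737, 0.3124)–(1.2644, 0, 0.3124)  len=0.2768
  (v2,v4,v5) [+-+] → (1.15848, 0.255737, 0.3124)–(0.8941, 0.8941, 0.3124)  len=0.6909
  (v4,v6,v5) [--+] → (0.638363, 1.00002, 0.3124)–(0.8941, 0.8941, 0.3124)  len=0.2768
  (v5,v6,v7) [+-+] → (0.638363, 1.00002, 0.3124)–(0, 1.2644, 0.3124)  len=0.6909
  (v6,v8,v7) [--+] → (-0.255737, 1.15848, 0.3124)–(0, 1.2644, 0.3124)  len=0.2768
  (v7,v8,v9) [+-+] → (-0.255737, 1.15848, 0.3124)–(-0.8941, 0.8941, 0.3124)  len=0.6909
  (v8,v10,v9) [--+] → (-1.00002, 0.638363, 0.3124)–(-0.8941, 0.8941, 0.3124)  len=0.2768
  (v9,v10,v11) [+-+] → (-1.00002, 0.638363, 0.3124)–(-1.2644, 0, 0.3124)  len=0.6909
  (v10,v12,v11) [--+] → (-1.15848, -0.255737, 0.3124)–(-1.2644, 0, 0.3124)  len=0.2768
  (v11,v12,v13) [+-+] → (-1.15848, -0.255737, 0.3124)–(-0.8941, -0.8941, 0.3124)  len=0.6909
  (v12,v14,v13) [--+] → (-0.638363, -1.00002, 0.3124)–(-0.8941, -0.8941, 0.3124)  len=0.2768
  (v13,v14,v15) [+-+] → (-0.638363, -1.00002, 0.3124)–(0, -1.2644, 0.3124)  len=0.6909
  (v14,v16,v15) [--+] → (0.255737, -1.15848, 0.3124)–(0, -1.2644, 0.3124)  len=0.2768
  (v15,v16,v17) [+-+] → (0.255737, -1.15848, 0.3124)–(0.8941, -0.8941, 0.3124)  len=0.6909
  (v16,v1,v17) [--+] → (1.00002, -0.638363, 0.3124)–(0.8941, -0.8941, 0.3124)  len=0.2768
  (v17,v1,v2) [+-+] → (1.00002, -0.638363, 0.3124)–(1.2644, 0, 0.3124)  len=0.6909

Chained into 1 loop(s):
  loop 1: 16 segments, perimeter = 7.7420
Total perimeter = 7.742


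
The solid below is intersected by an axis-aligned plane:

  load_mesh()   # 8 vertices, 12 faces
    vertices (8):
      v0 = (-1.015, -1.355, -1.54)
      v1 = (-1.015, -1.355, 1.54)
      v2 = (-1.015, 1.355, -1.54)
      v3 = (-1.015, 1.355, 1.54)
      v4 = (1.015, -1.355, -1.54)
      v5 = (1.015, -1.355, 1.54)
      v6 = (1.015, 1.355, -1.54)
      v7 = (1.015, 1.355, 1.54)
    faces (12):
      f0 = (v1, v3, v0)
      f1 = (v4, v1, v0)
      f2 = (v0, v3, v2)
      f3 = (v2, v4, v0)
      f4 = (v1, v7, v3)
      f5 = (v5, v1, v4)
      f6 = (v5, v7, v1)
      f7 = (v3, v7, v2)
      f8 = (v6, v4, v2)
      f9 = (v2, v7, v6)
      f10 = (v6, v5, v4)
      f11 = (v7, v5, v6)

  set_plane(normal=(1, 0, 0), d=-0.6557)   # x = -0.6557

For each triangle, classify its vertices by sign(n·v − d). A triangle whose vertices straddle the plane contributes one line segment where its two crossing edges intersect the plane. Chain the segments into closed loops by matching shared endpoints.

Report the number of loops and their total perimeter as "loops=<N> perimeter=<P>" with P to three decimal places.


loops=1 perimeter=11.580

Straddling triangles (8 of 12):
  (v4,v1,v0) [+--] → (-0.6557, -1.355, 0.994855)–(-0.6557, -1.355, -1.54)  len=2.5349
  (v2,v4,v0) [-+-] → (-0.6557, 0.875343, -1.54)–(-0.6557, -1.355, -1.54)  len=2.2303
  (v1,v7,v3) [-+-] → (-0.6557, -0.875343, 1.54)–(-0.6557, 1.355, 1.54)  len=2.2303
  (v5,v1,v4) [+-+] → (-0.6557, -1.355, 1.54)–(-0.6557, -1.355, 0.994855)  len=0.5451
  (v5,v7,v1) [++-] → (-0.6557, -0.875343, 1.54)–(-0.6557, -1.355, 1.54)  len=0.4797
  (v3,v7,v2) [-+-] → (-0.6557, 1.355, 1.54)–(-0.6557, 1.355, -0.994855)  len=2.5349
  (v6,v4,v2) [++-] → (-0.6557, 0.875343, -1.54)–(-0.6557, 1.355, -1.54)  len=0.4797
  (v2,v7,v6) [-++] → (-0.6557, 1.355, -0.994855)–(-0.6557, 1.355, -1.54)  len=0.5451

Chained into 1 loop(s):
  loop 1: 8 segments, perimeter = 11.5800
Total perimeter = 11.580


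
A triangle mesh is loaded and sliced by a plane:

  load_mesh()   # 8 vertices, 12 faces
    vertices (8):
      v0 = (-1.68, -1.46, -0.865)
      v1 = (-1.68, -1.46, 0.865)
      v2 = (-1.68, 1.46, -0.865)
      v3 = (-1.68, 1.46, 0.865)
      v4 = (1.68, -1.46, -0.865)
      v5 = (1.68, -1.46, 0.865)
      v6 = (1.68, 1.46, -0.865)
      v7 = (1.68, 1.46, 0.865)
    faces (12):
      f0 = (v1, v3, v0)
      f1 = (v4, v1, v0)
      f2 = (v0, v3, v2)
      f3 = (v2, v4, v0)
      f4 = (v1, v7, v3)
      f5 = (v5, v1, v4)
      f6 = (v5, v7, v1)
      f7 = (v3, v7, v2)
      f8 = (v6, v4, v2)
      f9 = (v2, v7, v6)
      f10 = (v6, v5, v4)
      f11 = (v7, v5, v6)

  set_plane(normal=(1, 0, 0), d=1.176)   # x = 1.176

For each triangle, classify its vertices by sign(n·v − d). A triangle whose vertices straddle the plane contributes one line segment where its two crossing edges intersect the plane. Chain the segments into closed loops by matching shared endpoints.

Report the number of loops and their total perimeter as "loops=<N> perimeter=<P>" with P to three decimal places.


Straddling triangles (8 of 12):
  (v4,v1,v0) [+--] → (1.176, -1.46, -0.6055)–(1.176, -1.46, -0.865)  len=0.2595
  (v2,v4,v0) [-+-] → (1.176, -1.022, -0.865)–(1.176, -1.46, -0.865)  len=0.4380
  (v1,v7,v3) [-+-] → (1.176, 1.022, 0.865)–(1.176, 1.46, 0.865)  len=0.4380
  (v5,v1,v4) [+-+] → (1.176, -1.46, 0.865)–(1.176, -1.46, -0.6055)  len=1.4705
  (v5,v7,v1) [++-] → (1.176, 1.022, 0.865)–(1.176, -1.46, 0.865)  len=2.4820
  (v3,v7,v2) [-+-] → (1.176, 1.46, 0.865)–(1.176, 1.46, 0.6055)  len=0.2595
  (v6,v4,v2) [++-] → (1.176, -1.022, -0.865)–(1.176, 1.46, -0.865)  len=2.4820
  (v2,v7,v6) [-++] → (1.176, 1.46, 0.6055)–(1.176, 1.46, -0.865)  len=1.4705

Chained into 1 loop(s):
  loop 1: 8 segments, perimeter = 9.3000
Total perimeter = 9.300

loops=1 perimeter=9.300


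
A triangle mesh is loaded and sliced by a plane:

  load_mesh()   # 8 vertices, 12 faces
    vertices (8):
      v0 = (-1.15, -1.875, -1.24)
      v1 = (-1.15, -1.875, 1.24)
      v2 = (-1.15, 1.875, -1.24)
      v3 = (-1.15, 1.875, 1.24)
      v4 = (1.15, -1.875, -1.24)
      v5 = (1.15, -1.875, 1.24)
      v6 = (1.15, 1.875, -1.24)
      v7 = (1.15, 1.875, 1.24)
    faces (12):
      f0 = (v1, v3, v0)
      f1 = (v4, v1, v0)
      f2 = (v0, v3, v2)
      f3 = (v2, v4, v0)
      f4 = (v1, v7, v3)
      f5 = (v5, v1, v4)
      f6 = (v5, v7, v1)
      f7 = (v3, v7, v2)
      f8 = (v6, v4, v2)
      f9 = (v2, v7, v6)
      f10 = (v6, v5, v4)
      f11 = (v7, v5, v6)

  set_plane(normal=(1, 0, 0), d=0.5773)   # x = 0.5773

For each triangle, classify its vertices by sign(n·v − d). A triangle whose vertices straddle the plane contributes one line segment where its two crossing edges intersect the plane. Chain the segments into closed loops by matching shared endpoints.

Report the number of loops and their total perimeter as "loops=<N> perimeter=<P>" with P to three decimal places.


loops=1 perimeter=12.460

Straddling triangles (8 of 12):
  (v4,v1,v0) [+--] → (0.5773, -1.875, -0.62248)–(0.5773, -1.875, -1.24)  len=0.6175
  (v2,v4,v0) [-+-] → (0.5773, -0.94125, -1.24)–(0.5773, -1.875, -1.24)  len=0.9337
  (v1,v7,v3) [-+-] → (0.5773, 0.94125, 1.24)–(0.5773, 1.875, 1.24)  len=0.9337
  (v5,v1,v4) [+-+] → (0.5773, -1.875, 1.24)–(0.5773, -1.875, -0.62248)  len=1.8625
  (v5,v7,v1) [++-] → (0.5773, 0.94125, 1.24)–(0.5773, -1.875, 1.24)  len=2.8163
  (v3,v7,v2) [-+-] → (0.5773, 1.875, 1.24)–(0.5773, 1.875, 0.62248)  len=0.6175
  (v6,v4,v2) [++-] → (0.5773, -0.94125, -1.24)–(0.5773, 1.875, -1.24)  len=2.8163
  (v2,v7,v6) [-++] → (0.5773, 1.875, 0.62248)–(0.5773, 1.875, -1.24)  len=1.8625

Chained into 1 loop(s):
  loop 1: 8 segments, perimeter = 12.4600
Total perimeter = 12.460


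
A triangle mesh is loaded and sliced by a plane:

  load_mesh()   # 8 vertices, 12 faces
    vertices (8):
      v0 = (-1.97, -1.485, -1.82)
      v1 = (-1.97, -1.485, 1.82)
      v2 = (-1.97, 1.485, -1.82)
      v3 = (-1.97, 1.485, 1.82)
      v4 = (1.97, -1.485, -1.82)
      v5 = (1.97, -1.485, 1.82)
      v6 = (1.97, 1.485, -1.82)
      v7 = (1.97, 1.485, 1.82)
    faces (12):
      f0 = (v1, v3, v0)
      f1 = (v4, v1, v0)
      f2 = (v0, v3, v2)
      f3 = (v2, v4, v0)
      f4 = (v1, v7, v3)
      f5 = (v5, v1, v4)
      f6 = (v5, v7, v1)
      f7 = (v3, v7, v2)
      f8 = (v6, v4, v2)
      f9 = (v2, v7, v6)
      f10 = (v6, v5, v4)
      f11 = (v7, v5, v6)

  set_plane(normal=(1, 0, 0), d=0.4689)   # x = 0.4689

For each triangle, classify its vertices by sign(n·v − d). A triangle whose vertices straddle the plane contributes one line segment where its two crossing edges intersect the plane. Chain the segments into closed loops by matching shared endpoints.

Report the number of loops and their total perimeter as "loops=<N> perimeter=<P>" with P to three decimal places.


Straddling triangles (8 of 12):
  (v4,v1,v0) [+--] → (0.4689, -1.485, -0.433197)–(0.4689, -1.485, -1.82)  len=1.3868
  (v2,v4,v0) [-+-] → (0.4689, -0.35346, -1.82)–(0.4689, -1.485, -1.82)  len=1.1315
  (v1,v7,v3) [-+-] → (0.4689, 0.35346, 1.82)–(0.4689, 1.485, 1.82)  len=1.1315
  (v5,v1,v4) [+-+] → (0.4689, -1.485, 1.82)–(0.4689, -1.485, -0.433197)  len=2.2532
  (v5,v7,v1) [++-] → (0.4689, 0.35346, 1.82)–(0.4689, -1.485, 1.82)  len=1.8385
  (v3,v7,v2) [-+-] → (0.4689, 1.485, 1.82)–(0.4689, 1.485, 0.433197)  len=1.3868
  (v6,v4,v2) [++-] → (0.4689, -0.35346, -1.82)–(0.4689, 1.485, -1.82)  len=1.8385
  (v2,v7,v6) [-++] → (0.4689, 1.485, 0.433197)–(0.4689, 1.485, -1.82)  len=2.2532

Chained into 1 loop(s):
  loop 1: 8 segments, perimeter = 13.2200
Total perimeter = 13.220

loops=1 perimeter=13.220


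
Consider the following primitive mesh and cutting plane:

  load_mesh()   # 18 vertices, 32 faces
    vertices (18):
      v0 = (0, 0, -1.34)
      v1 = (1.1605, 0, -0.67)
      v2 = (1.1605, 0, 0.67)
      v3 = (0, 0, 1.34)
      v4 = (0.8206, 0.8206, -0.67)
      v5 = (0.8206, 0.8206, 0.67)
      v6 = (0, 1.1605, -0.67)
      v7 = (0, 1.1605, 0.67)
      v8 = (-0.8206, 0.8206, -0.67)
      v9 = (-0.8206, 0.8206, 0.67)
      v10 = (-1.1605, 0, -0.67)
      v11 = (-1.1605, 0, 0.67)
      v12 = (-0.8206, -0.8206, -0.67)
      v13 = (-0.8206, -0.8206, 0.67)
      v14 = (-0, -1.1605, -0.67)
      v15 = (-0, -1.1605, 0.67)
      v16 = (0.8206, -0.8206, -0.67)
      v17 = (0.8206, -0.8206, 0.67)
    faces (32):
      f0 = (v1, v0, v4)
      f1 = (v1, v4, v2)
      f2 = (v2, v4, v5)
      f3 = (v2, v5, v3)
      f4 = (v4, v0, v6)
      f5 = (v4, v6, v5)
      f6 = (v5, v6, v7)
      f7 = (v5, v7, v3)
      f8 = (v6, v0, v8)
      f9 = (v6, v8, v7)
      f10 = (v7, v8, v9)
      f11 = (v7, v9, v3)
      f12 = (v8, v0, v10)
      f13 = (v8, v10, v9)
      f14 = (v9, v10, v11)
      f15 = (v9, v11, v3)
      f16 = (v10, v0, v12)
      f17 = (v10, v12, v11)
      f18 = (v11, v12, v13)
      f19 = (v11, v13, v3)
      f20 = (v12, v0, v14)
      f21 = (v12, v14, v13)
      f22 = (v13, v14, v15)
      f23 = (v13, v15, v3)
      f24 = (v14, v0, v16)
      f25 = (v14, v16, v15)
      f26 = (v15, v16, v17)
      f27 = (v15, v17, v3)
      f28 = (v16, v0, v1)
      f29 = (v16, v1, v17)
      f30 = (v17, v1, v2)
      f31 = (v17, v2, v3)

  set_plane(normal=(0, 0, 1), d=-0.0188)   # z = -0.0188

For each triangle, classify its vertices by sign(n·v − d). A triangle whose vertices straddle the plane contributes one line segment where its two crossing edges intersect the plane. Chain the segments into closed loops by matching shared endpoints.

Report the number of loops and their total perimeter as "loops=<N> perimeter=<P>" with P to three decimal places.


loops=1 perimeter=7.106

Straddling triangles (16 of 32):
  (v1,v4,v2) [--+] → (0.985781, 0.421813, -0.0188)–(1.1605, 0, -0.0188)  len=0.4566
  (v2,v4,v5) [+-+] → (0.985781, 0.421813, -0.0188)–(0.8206, 0.8206, -0.0188)  len=0.4316
  (v4,v6,v5) [--+] → (0.398787, 0.995319, -0.0188)–(0.8206, 0.8206, -0.0188)  len=0.4566
  (v5,v6,v7) [+-+] → (0.398787, 0.995319, -0.0188)–(0, 1.1605, -0.0188)  len=0.4316
  (v6,v8,v7) [--+] → (-0.421813, 0.985781, -0.0188)–(0, 1.1605, -0.0188)  len=0.4566
  (v7,v8,v9) [+-+] → (-0.421813, 0.985781, -0.0188)–(-0.8206, 0.8206, -0.0188)  len=0.4316
  (v8,v10,v9) [--+] → (-0.995319, 0.398787, -0.0188)–(-0.8206, 0.8206, -0.0188)  len=0.4566
  (v9,v10,v11) [+-+] → (-0.995319, 0.398787, -0.0188)–(-1.1605, 0, -0.0188)  len=0.4316
  (v10,v12,v11) [--+] → (-0.985781, -0.421813, -0.0188)–(-1.1605, 0, -0.0188)  len=0.4566
  (v11,v12,v13) [+-+] → (-0.985781, -0.421813, -0.0188)–(-0.8206, -0.8206, -0.0188)  len=0.4316
  (v12,v14,v13) [--+] → (-0.398787, -0.995319, -0.0188)–(-0.8206, -0.8206, -0.0188)  len=0.4566
  (v13,v14,v15) [+-+] → (-0.398787, -0.995319, -0.0188)–(0, -1.1605, -0.0188)  len=0.4316
  (v14,v16,v15) [--+] → (0.421813, -0.985781, -0.0188)–(0, -1.1605, -0.0188)  len=0.4566
  (v15,v16,v17) [+-+] → (0.421813, -0.985781, -0.0188)–(0.8206, -0.8206, -0.0188)  len=0.4316
  (v16,v1,v17) [--+] → (0.995319, -0.398787, -0.0188)–(0.8206, -0.8206, -0.0188)  len=0.4566
  (v17,v1,v2) [+-+] → (0.995319, -0.398787, -0.0188)–(1.1605, 0, -0.0188)  len=0.4316

Chained into 1 loop(s):
  loop 1: 16 segments, perimeter = 7.1057
Total perimeter = 7.106


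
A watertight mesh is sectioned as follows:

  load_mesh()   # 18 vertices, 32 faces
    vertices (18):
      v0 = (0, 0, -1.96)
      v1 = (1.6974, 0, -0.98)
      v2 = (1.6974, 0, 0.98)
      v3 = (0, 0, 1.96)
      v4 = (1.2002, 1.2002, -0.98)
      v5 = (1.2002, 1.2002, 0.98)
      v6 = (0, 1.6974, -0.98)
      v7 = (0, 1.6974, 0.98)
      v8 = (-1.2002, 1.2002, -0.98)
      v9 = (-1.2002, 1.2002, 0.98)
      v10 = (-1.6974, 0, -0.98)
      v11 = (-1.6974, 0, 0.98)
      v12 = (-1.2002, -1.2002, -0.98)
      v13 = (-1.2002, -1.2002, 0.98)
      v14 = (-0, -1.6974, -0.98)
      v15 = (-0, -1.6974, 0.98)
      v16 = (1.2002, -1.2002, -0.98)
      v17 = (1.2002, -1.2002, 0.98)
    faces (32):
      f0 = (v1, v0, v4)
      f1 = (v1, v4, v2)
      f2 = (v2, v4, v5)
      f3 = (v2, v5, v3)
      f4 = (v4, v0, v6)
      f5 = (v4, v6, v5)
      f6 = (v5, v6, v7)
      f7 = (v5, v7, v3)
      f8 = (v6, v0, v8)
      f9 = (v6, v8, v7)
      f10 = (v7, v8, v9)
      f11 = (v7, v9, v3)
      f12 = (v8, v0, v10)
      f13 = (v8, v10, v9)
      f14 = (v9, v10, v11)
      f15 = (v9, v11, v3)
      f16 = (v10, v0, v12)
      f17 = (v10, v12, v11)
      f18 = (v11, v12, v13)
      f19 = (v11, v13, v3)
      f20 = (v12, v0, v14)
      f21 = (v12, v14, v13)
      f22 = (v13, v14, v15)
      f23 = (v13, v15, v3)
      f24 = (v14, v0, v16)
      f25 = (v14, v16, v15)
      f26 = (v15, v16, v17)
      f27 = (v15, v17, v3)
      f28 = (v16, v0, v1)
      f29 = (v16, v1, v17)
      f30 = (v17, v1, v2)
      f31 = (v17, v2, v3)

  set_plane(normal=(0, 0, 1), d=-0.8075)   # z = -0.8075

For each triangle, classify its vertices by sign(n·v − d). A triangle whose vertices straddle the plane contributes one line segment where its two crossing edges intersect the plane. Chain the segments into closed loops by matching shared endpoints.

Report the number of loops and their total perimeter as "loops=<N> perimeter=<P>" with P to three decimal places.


Straddling triangles (16 of 32):
  (v1,v4,v2) [--+] → (1.24396, 1.09457, -0.8075)–(1.6974, 0, -0.8075)  len=1.1848
  (v2,v4,v5) [+-+] → (1.24396, 1.09457, -0.8075)–(1.2002, 1.2002, -0.8075)  len=0.1143
  (v4,v6,v5) [--+] → (0.10563, 1.65364, -0.8075)–(1.2002, 1.2002, -0.8075)  len=1.1848
  (v5,v6,v7) [+-+] → (0.10563, 1.65364, -0.8075)–(0, 1.6974, -0.8075)  len=0.1143
  (v6,v8,v7) [--+] → (-1.09457, 1.24396, -0.8075)–(0, 1.6974, -0.8075)  len=1.1848
  (v7,v8,v9) [+-+] → (-1.09457, 1.24396, -0.8075)–(-1.2002, 1.2002, -0.8075)  len=0.1143
  (v8,v10,v9) [--+] → (-1.65364, 0.10563, -0.8075)–(-1.2002, 1.2002, -0.8075)  len=1.1848
  (v9,v10,v11) [+-+] → (-1.65364, 0.10563, -0.8075)–(-1.6974, 0, -0.8075)  len=0.1143
  (v10,v12,v11) [--+] → (-1.24396, -1.09457, -0.8075)–(-1.6974, 0, -0.8075)  len=1.1848
  (v11,v12,v13) [+-+] → (-1.24396, -1.09457, -0.8075)–(-1.2002, -1.2002, -0.8075)  len=0.1143
  (v12,v14,v13) [--+] → (-0.10563, -1.65364, -0.8075)–(-1.2002, -1.2002, -0.8075)  len=1.1848
  (v13,v14,v15) [+-+] → (-0.10563, -1.65364, -0.8075)–(0, -1.6974, -0.8075)  len=0.1143
  (v14,v16,v15) [--+] → (1.09457, -1.24396, -0.8075)–(0, -1.6974, -0.8075)  len=1.1848
  (v15,v16,v17) [+-+] → (1.09457, -1.24396, -0.8075)–(1.2002, -1.2002, -0.8075)  len=0.1143
  (v16,v1,v17) [--+] → (1.65364, -0.10563, -0.8075)–(1.2002, -1.2002, -0.8075)  len=1.1848
  (v17,v1,v2) [+-+] → (1.65364, -0.10563, -0.8075)–(1.6974, 0, -0.8075)  len=0.1143

Chained into 1 loop(s):
  loop 1: 16 segments, perimeter = 10.3929
Total perimeter = 10.393

loops=1 perimeter=10.393


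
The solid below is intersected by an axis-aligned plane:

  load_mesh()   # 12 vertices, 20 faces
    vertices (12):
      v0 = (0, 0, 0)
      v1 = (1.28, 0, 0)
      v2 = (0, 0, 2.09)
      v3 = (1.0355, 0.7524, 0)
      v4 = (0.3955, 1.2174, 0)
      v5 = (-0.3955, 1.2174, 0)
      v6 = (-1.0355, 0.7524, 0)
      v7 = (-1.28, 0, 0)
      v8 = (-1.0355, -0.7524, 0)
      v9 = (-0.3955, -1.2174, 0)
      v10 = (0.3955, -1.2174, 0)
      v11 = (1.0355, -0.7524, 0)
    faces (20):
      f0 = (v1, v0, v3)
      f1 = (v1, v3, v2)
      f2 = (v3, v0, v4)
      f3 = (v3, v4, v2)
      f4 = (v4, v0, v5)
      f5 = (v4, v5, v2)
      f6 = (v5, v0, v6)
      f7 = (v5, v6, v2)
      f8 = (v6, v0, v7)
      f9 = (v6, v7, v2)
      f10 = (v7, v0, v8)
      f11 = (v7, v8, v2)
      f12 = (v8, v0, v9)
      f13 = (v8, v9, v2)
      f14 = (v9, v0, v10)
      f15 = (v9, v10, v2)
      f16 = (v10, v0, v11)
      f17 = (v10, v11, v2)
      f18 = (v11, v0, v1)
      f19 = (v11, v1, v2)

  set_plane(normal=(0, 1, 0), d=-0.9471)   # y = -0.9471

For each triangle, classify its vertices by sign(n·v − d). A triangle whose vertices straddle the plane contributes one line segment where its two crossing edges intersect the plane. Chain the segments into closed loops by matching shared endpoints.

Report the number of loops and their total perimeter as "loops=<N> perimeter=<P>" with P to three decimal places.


loops=1 perimeter=3.457

Straddling triangles (6 of 20):
  (v8,v0,v9) [++-] → (-0.307687, -0.9471, 0)–(-0.767526, -0.9471, 0)  len=0.4598
  (v8,v9,v2) [+-+] → (-0.767526, -0.9471, 0)–(-0.307687, -0.9471, 0.464044)  len=0.6533
  (v9,v0,v10) [-+-] → (-0.307687, -0.9471, 0)–(0.307687, -0.9471, 0)  len=0.6154
  (v9,v10,v2) [--+] → (0.307687, -0.9471, 0.464044)–(-0.307687, -0.9471, 0.464044)  len=0.6154
  (v10,v0,v11) [-++] → (0.307687, -0.9471, 0)–(0.767526, -0.9471, 0)  len=0.4598
  (v10,v11,v2) [-++] → (0.767526, -0.9471, 0)–(0.307687, -0.9471, 0.464044)  len=0.6533

Chained into 1 loop(s):
  loop 1: 6 segments, perimeter = 3.4570
Total perimeter = 3.457


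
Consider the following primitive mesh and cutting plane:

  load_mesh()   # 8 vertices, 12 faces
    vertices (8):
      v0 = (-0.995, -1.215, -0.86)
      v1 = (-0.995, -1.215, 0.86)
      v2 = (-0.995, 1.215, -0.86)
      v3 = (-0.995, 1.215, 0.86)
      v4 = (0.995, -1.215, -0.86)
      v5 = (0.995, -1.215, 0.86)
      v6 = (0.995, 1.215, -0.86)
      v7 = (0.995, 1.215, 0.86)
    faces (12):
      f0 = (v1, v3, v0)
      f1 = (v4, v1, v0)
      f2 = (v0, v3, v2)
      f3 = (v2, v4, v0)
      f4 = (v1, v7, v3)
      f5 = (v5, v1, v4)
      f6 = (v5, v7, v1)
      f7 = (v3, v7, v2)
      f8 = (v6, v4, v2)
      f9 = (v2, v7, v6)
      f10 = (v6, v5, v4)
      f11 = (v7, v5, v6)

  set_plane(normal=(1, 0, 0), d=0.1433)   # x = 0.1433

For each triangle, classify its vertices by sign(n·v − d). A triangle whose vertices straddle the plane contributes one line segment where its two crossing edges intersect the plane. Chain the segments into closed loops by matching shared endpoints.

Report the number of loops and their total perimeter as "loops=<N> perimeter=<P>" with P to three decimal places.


loops=1 perimeter=8.300

Straddling triangles (8 of 12):
  (v4,v1,v0) [+--] → (0.1433, -1.215, -0.123857)–(0.1433, -1.215, -0.86)  len=0.7361
  (v2,v4,v0) [-+-] → (0.1433, -0.174984, -0.86)–(0.1433, -1.215, -0.86)  len=1.0400
  (v1,v7,v3) [-+-] → (0.1433, 0.174984, 0.86)–(0.1433, 1.215, 0.86)  len=1.0400
  (v5,v1,v4) [+-+] → (0.1433, -1.215, 0.86)–(0.1433, -1.215, -0.123857)  len=0.9839
  (v5,v7,v1) [++-] → (0.1433, 0.174984, 0.86)–(0.1433, -1.215, 0.86)  len=1.3900
  (v3,v7,v2) [-+-] → (0.1433, 1.215, 0.86)–(0.1433, 1.215, 0.123857)  len=0.7361
  (v6,v4,v2) [++-] → (0.1433, -0.174984, -0.86)–(0.1433, 1.215, -0.86)  len=1.3900
  (v2,v7,v6) [-++] → (0.1433, 1.215, 0.123857)–(0.1433, 1.215, -0.86)  len=0.9839

Chained into 1 loop(s):
  loop 1: 8 segments, perimeter = 8.3000
Total perimeter = 8.300


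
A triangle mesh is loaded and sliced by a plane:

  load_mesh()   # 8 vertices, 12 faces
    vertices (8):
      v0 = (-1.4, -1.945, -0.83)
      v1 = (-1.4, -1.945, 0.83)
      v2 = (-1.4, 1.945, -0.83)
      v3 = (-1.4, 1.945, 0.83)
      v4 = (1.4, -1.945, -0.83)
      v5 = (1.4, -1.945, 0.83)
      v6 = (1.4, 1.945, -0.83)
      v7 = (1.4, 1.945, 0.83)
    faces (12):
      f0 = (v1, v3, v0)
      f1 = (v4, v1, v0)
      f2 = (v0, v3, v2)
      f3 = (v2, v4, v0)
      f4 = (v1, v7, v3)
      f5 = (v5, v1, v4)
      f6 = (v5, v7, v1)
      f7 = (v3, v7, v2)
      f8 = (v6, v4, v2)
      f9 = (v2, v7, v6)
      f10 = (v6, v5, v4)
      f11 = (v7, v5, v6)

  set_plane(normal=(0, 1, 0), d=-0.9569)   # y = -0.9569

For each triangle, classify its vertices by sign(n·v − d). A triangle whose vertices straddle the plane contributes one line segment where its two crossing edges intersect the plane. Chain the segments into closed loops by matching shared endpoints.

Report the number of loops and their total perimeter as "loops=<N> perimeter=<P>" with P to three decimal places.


Straddling triangles (8 of 12):
  (v1,v3,v0) [-+-] → (-1.4, -0.9569, 0.83)–(-1.4, -0.9569, -0.408343)  len=1.2383
  (v0,v3,v2) [-++] → (-1.4, -0.9569, -0.408343)–(-1.4, -0.9569, -0.83)  len=0.4217
  (v2,v4,v0) [+--] → (0.688771, -0.9569, -0.83)–(-1.4, -0.9569, -0.83)  len=2.0888
  (v1,v7,v3) [-++] → (-0.688771, -0.9569, 0.83)–(-1.4, -0.9569, 0.83)  len=0.7112
  (v5,v7,v1) [-+-] → (1.4, -0.9569, 0.83)–(-0.688771, -0.9569, 0.83)  len=2.0888
  (v6,v4,v2) [+-+] → (1.4, -0.9569, -0.83)–(0.688771, -0.9569, -0.83)  len=0.7112
  (v6,v5,v4) [+--] → (1.4, -0.9569, 0.408343)–(1.4, -0.9569, -0.83)  len=1.2383
  (v7,v5,v6) [+-+] → (1.4, -0.9569, 0.83)–(1.4, -0.9569, 0.408343)  len=0.4217

Chained into 1 loop(s):
  loop 1: 8 segments, perimeter = 8.9200
Total perimeter = 8.920

loops=1 perimeter=8.920


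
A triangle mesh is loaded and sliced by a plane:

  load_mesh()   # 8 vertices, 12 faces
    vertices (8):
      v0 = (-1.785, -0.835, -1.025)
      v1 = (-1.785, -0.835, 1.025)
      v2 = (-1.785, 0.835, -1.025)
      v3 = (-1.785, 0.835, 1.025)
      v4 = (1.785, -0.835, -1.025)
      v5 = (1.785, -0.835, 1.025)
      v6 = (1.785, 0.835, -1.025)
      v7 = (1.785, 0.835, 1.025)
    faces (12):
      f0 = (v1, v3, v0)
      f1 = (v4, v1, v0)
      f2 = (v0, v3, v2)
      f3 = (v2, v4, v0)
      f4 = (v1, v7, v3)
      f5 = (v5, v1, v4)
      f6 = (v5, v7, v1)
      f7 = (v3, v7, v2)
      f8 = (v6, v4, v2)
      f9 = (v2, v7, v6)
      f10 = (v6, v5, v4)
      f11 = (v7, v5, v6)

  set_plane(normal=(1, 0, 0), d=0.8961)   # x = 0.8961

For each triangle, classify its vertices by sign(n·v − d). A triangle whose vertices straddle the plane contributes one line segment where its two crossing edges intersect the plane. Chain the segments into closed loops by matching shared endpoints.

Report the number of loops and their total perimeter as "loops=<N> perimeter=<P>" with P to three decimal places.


loops=1 perimeter=7.440

Straddling triangles (8 of 12):
  (v4,v1,v0) [+--] → (0.8961, -0.835, -0.514567)–(0.8961, -0.835, -1.025)  len=0.5104
  (v2,v4,v0) [-+-] → (0.8961, -0.419184, -1.025)–(0.8961, -0.835, -1.025)  len=0.4158
  (v1,v7,v3) [-+-] → (0.8961, 0.419184, 1.025)–(0.8961, 0.835, 1.025)  len=0.4158
  (v5,v1,v4) [+-+] → (0.8961, -0.835, 1.025)–(0.8961, -0.835, -0.514567)  len=1.5396
  (v5,v7,v1) [++-] → (0.8961, 0.419184, 1.025)–(0.8961, -0.835, 1.025)  len=1.2542
  (v3,v7,v2) [-+-] → (0.8961, 0.835, 1.025)–(0.8961, 0.835, 0.514567)  len=0.5104
  (v6,v4,v2) [++-] → (0.8961, -0.419184, -1.025)–(0.8961, 0.835, -1.025)  len=1.2542
  (v2,v7,v6) [-++] → (0.8961, 0.835, 0.514567)–(0.8961, 0.835, -1.025)  len=1.5396

Chained into 1 loop(s):
  loop 1: 8 segments, perimeter = 7.4400
Total perimeter = 7.440
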